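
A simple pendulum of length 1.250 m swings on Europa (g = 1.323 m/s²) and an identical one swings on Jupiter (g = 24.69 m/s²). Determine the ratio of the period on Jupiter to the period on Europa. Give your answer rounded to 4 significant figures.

0.2315

T ∝ 1/√g, so T₂/T₁ = √(g₁/g₂) = √(1.323/24.69) = 0.2315.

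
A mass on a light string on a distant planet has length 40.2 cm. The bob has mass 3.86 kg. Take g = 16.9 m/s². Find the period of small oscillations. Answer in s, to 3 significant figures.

0.969 s

T = 2π√(L/g) = 2π√(0.402/16.9) = 2π × 0.1542 = 0.969 s.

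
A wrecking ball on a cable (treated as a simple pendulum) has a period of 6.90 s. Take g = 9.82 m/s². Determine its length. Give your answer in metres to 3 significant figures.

11.8 m

From T = 2π√(L/g), L = gT²/(4π²) = 9.82 × 6.900²/(4π²) = 11.8 m.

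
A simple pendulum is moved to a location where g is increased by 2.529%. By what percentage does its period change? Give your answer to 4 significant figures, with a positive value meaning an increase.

-1.241%

T ∝ 1/√g, so T'/T = 1/√(1.0253) = 0.98759.
Percentage change in T = (0.98759 − 1) × 100% = -1.241%.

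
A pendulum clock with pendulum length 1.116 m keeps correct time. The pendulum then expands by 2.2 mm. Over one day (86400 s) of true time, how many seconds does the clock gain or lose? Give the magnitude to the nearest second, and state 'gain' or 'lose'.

lose 85 s

T ∝ √L, so T'/T = √(1.11820/1.116) = 1.00099.
In 86400 s of true time the clock registers 86400/1.00099 = 86315.0 s, so it loses 85 s.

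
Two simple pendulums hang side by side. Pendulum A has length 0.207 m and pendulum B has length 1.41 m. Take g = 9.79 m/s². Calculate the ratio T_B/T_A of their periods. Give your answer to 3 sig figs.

2.61

T ∝ √L, so T_B/T_A = √(L_B/L_A) = √(1.41/0.207) = 2.61.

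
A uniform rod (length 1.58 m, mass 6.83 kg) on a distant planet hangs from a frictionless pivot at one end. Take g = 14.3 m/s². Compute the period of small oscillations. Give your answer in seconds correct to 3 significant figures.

For a physical pendulum T = 2π√(I/(mgd)), with d = 0.7900 m from pivot to centre of mass.
I_cm = mL²/12 = 6.83 × 1.58²/12 = 1.421 kg·m²; I = I_cm + md² = 1.421 + 6.83 × 0.7900² = 5.683 kg·m².
T = 2π√(5.683/(6.83 × 14.3 × 0.7900)) = 1.71 s.

1.71 s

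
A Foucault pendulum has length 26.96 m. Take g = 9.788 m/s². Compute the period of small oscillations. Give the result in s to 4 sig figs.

10.43 s

T = 2π√(L/g) = 2π√(26.96/9.788) = 2π × 1.6596 = 10.43 s.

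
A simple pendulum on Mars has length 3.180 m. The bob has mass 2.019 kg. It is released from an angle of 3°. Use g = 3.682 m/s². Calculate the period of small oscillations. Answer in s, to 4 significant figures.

T = 2π√(L/g) = 2π√(3.180/3.682) = 2π × 0.92933 = 5.839 s.

5.839 s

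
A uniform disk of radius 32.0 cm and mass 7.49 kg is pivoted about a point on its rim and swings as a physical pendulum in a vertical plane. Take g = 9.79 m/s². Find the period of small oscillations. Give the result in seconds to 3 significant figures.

I_cm = ½mr² = 0.3835 kg·m². The pivot is at distance d = 0.320 m from the centre of mass.
By the parallel-axis theorem, I = I_cm + md² = 0.3835 + 0.7670 = 1.150 kg·m².
T = 2π√(I/(mgd)) = 2π√(1.150/(7.49 × 9.79 × 0.320)) = 1.39 s.

1.39 s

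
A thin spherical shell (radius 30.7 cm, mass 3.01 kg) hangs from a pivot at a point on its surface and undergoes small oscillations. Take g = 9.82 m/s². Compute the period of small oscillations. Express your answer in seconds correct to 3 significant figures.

I_cm = (2/3)mr² = 0.1891 kg·m². The pivot is at distance d = 0.307 m from the centre of mass.
By the parallel-axis theorem, I = I_cm + md² = 0.1891 + 0.2837 = 0.4728 kg·m².
T = 2π√(I/(mgd)) = 2π√(0.4728/(3.01 × 9.82 × 0.307)) = 1.43 s.

1.43 s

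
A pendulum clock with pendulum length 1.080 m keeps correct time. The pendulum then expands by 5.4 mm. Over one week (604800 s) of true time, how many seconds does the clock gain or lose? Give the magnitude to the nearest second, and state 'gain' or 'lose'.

T ∝ √L, so T'/T = √(1.08540/1.080) = 1.00250.
In 604800 s of true time the clock registers 604800/1.00250 = 603293.6 s, so it loses 1506 s.

lose 1506 s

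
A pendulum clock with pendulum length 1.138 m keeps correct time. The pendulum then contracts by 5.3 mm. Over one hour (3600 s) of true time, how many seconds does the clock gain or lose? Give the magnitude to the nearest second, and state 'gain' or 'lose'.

T ∝ √L, so T'/T = √(1.13270/1.138) = 0.997669.
In 3600 s of true time the clock registers 3600/0.997669 = 3608.4 s, so it gains 8 s.

gain 8 s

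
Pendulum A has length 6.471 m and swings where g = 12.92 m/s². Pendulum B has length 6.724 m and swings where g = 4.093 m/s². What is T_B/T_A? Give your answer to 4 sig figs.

T = 2π√(L/g), so T_B/T_A = √((L_B/g_B)/(L_A/g_A)) = √((6.724/4.093)/(6.471/12.92)) = 1.811.

1.811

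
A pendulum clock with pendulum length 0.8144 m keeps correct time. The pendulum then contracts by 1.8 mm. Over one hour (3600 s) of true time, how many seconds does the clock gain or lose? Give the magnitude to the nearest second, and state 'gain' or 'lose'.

T ∝ √L, so T'/T = √(0.81260/0.8144) = 0.998894.
In 3600 s of true time the clock registers 3600/0.998894 = 3604.0 s, so it gains 4 s.

gain 4 s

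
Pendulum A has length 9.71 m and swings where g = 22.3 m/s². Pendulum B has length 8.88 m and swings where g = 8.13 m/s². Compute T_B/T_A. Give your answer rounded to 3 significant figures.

1.58

T = 2π√(L/g), so T_B/T_A = √((L_B/g_B)/(L_A/g_A)) = √((8.88/8.13)/(9.71/22.3)) = 1.58.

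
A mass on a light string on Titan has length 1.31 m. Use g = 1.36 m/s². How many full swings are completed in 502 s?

T = 2π√(L/g) = 2π√(1.31/1.36) = 6.167 s.
Number of complete oscillations = ⌊502/6.167⌋ = ⌊81.41⌋ = 81.

81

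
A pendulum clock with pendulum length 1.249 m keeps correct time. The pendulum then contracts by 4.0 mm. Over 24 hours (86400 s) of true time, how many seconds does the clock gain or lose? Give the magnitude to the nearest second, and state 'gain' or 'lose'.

T ∝ √L, so T'/T = √(1.24500/1.249) = 0.998397.
In 86400 s of true time the clock registers 86400/0.998397 = 86538.7 s, so it gains 139 s.

gain 139 s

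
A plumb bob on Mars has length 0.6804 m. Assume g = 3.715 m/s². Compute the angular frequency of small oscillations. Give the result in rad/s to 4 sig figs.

2.337 rad/s

ω = √(g/L) = √(3.715/0.6804) = 2.337 rad/s.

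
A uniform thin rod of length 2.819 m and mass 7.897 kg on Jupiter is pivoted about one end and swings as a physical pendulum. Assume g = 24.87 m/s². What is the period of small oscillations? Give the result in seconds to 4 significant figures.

1.727 s

For a physical pendulum T = 2π√(I/(mgd)), with d = 1.4095 m from pivot to centre of mass.
I_cm = mL²/12 = 7.897 × 2.819²/12 = 5.2296 kg·m²; I = I_cm + md² = 5.2296 + 7.897 × 1.4095² = 20.919 kg·m².
T = 2π√(20.919/(7.897 × 24.87 × 1.4095)) = 1.727 s.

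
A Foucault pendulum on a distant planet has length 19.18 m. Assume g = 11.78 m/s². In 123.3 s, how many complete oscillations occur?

15

T = 2π√(L/g) = 2π√(19.18/11.78) = 8.0174 s.
Number of complete oscillations = ⌊123.3/8.0174⌋ = ⌊15.379⌋ = 15.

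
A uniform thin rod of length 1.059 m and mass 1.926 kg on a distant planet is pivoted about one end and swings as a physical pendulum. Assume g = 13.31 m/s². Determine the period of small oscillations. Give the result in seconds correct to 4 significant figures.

1.447 s

For a physical pendulum T = 2π√(I/(mgd)), with d = 0.52950 m from pivot to centre of mass.
I_cm = mL²/12 = 1.926 × 1.059²/12 = 0.18000 kg·m²; I = I_cm + md² = 0.18000 + 1.926 × 0.52950² = 0.71999 kg·m².
T = 2π√(0.71999/(1.926 × 13.31 × 0.52950)) = 1.447 s.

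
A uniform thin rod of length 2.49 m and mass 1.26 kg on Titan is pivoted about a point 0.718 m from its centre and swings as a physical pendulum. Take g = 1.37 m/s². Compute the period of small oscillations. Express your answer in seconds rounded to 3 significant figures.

6.44 s

For a physical pendulum T = 2π√(I/(mgd)), with d = 0.7180 m from pivot to centre of mass.
I_cm = mL²/12 = 1.26 × 2.49²/12 = 0.6510 kg·m²; I = I_cm + md² = 0.6510 + 1.26 × 0.7180² = 1.301 kg·m².
T = 2π√(1.301/(1.26 × 1.37 × 0.7180)) = 6.44 s.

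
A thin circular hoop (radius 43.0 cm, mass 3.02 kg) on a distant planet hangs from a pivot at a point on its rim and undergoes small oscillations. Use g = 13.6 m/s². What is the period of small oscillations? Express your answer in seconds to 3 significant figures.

I_cm = mr² = 0.5584 kg·m². The pivot is at distance d = 0.430 m from the centre of mass.
By the parallel-axis theorem, I = I_cm + md² = 0.5584 + 0.5584 = 1.117 kg·m².
T = 2π√(I/(mgd)) = 2π√(1.117/(3.02 × 13.6 × 0.430)) = 1.58 s.

1.58 s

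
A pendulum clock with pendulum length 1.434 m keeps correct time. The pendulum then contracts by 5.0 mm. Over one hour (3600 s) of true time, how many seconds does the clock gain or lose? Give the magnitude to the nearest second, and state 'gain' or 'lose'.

gain 6 s

T ∝ √L, so T'/T = √(1.42900/1.434) = 0.998255.
In 3600 s of true time the clock registers 3600/0.998255 = 3606.3 s, so it gains 6 s.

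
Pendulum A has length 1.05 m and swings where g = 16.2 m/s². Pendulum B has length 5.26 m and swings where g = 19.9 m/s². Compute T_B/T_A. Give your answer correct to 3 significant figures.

2.02

T = 2π√(L/g), so T_B/T_A = √((L_B/g_B)/(L_A/g_A)) = √((5.26/19.9)/(1.05/16.2)) = 2.02.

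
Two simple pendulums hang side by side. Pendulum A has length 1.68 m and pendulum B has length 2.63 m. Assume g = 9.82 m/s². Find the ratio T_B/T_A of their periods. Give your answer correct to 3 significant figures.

1.25

T ∝ √L, so T_B/T_A = √(L_B/L_A) = √(2.63/1.68) = 1.25.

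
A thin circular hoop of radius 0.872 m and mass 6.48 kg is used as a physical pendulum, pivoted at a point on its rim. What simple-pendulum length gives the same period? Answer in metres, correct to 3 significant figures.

1.74 m

The equivalent simple-pendulum length is L_eq = I/(md), where I is about the pivot and d = 0.8720 m.
I_cm = mR² = 4.927 kg·m², so I = I_cm + md² = 4.927 + 4.927 = 9.855 kg·m².
L_eq = 9.855/(6.48 × 0.8720) = 1.74 m.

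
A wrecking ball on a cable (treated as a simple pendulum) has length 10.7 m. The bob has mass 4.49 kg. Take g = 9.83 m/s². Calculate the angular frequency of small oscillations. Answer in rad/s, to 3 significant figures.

0.958 rad/s

ω = √(g/L) = √(9.83/10.7) = 0.958 rad/s.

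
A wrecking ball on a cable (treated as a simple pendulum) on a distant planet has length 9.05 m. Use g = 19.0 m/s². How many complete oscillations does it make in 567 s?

T = 2π√(L/g) = 2π√(9.05/19.0) = 4.336 s.
Number of complete oscillations = ⌊567/4.336⌋ = ⌊130.8⌋ = 130.

130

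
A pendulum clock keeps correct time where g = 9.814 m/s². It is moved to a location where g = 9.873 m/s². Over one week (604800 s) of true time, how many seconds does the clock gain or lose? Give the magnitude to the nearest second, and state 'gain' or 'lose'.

The clock's period scales as T ∝ 1/√g, so T'/T = √(9.814/9.873) = 0.997008.
In 604800 s of true time the clock registers 604800/0.997008 = 606615.3 s, so it gains 1815 s.

gain 1815 s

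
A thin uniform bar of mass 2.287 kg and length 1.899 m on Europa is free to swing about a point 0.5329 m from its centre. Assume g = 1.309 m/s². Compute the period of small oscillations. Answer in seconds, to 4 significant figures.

5.751 s

For a physical pendulum T = 2π√(I/(mgd)), with d = 0.53290 m from pivot to centre of mass.
I_cm = mL²/12 = 2.287 × 1.899²/12 = 0.68728 kg·m²; I = I_cm + md² = 0.68728 + 2.287 × 0.53290² = 1.3367 kg·m².
T = 2π√(1.3367/(2.287 × 1.309 × 0.53290)) = 5.751 s.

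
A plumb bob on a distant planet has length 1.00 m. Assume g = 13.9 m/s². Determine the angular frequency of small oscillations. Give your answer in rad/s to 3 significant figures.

3.73 rad/s

ω = √(g/L) = √(13.9/1.00) = 3.73 rad/s.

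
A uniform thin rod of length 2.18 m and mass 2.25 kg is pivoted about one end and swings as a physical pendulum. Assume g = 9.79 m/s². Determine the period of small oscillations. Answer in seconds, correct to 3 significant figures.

For a physical pendulum T = 2π√(I/(mgd)), with d = 1.090 m from pivot to centre of mass.
I_cm = mL²/12 = 2.25 × 2.18²/12 = 0.8911 kg·m²; I = I_cm + md² = 0.8911 + 2.25 × 1.090² = 3.564 kg·m².
T = 2π√(3.564/(2.25 × 9.79 × 1.090)) = 2.42 s.

2.42 s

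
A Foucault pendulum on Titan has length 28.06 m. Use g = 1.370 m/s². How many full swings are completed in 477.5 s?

16

T = 2π√(L/g) = 2π√(28.06/1.370) = 28.436 s.
Number of complete oscillations = ⌊477.5/28.436⌋ = ⌊16.792⌋ = 16.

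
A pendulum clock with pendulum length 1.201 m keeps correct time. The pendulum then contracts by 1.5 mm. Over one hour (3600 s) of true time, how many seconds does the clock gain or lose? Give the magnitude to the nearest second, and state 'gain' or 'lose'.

gain 2 s

T ∝ √L, so T'/T = √(1.19950/1.201) = 0.999375.
In 3600 s of true time the clock registers 3600/0.999375 = 3602.3 s, so it gains 2 s.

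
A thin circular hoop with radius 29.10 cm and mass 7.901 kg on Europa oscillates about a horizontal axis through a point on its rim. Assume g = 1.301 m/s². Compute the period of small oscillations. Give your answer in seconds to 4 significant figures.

I_cm = mr² = 0.66906 kg·m². The pivot is at distance d = 0.2910 m from the centre of mass.
By the parallel-axis theorem, I = I_cm + md² = 0.66906 + 0.66906 = 1.3381 kg·m².
T = 2π√(I/(mgd)) = 2π√(1.3381/(7.901 × 1.301 × 0.2910)) = 4.202 s.

4.202 s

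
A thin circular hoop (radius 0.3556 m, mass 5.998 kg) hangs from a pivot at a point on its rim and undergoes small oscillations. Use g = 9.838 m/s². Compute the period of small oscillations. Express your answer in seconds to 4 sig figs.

I_cm = mr² = 0.75846 kg·m². The pivot is at distance d = 0.3556 m from the centre of mass.
By the parallel-axis theorem, I = I_cm + md² = 0.75846 + 0.75846 = 1.5169 kg·m².
T = 2π√(I/(mgd)) = 2π√(1.5169/(5.998 × 9.838 × 0.3556)) = 1.689 s.

1.689 s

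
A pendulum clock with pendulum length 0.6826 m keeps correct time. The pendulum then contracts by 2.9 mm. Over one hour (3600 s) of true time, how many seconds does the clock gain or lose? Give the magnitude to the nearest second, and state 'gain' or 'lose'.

gain 8 s

T ∝ √L, so T'/T = √(0.67970/0.6826) = 0.997874.
In 3600 s of true time the clock registers 3600/0.997874 = 3607.7 s, so it gains 8 s.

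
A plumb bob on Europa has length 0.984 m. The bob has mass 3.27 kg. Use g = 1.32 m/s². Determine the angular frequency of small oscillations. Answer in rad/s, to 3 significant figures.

1.16 rad/s

ω = √(g/L) = √(1.32/0.984) = 1.16 rad/s.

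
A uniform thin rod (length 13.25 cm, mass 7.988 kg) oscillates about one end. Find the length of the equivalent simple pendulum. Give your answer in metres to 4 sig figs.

0.08833 m

The equivalent simple-pendulum length is L_eq = I/(md), where I is about the pivot and d = 0.066250 m.
I_cm = (1/12)mL² = 0.011687 kg·m², so I = I_cm + md² = 0.011687 + 0.035060 = 0.046746 kg·m².
L_eq = 0.046746/(7.988 × 0.066250) = 0.08833 m.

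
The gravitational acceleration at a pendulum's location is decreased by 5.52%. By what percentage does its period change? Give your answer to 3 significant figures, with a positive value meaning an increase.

T ∝ 1/√g, so T'/T = 1/√(0.9448) = 1.029.
Percentage change in T = (1.029 − 1) × 100% = 2.88%.

2.88%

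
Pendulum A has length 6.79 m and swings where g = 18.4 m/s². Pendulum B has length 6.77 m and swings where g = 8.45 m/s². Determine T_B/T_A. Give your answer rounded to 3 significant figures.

T = 2π√(L/g), so T_B/T_A = √((L_B/g_B)/(L_A/g_A)) = √((6.77/8.45)/(6.79/18.4)) = 1.47.

1.47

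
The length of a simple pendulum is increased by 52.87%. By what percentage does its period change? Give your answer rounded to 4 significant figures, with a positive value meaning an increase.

23.64%

T ∝ √L, so T'/T = √(1.5287) = 1.2364.
Percentage change in T = (1.2364 − 1) × 100% = 23.64%.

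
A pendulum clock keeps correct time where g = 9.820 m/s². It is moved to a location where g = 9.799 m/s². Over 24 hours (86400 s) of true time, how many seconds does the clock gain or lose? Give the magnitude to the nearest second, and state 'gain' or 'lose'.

The clock's period scales as T ∝ 1/√g, so T'/T = √(9.820/9.799) = 1.00107.
In 86400 s of true time the clock registers 86400/1.00107 = 86307.6 s, so it loses 92 s.

lose 92 s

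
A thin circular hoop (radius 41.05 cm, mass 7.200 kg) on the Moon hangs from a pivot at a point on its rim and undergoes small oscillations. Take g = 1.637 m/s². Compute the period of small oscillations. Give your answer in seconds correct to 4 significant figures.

4.450 s

I_cm = mr² = 1.2133 kg·m². The pivot is at distance d = 0.4105 m from the centre of mass.
By the parallel-axis theorem, I = I_cm + md² = 1.2133 + 1.2133 = 2.4265 kg·m².
T = 2π√(I/(mgd)) = 2π√(2.4265/(7.200 × 1.637 × 0.4105)) = 4.450 s.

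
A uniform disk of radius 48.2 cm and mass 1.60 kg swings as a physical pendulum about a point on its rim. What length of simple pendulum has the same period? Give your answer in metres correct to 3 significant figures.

The equivalent simple-pendulum length is L_eq = I/(md), where I is about the pivot and d = 0.4820 m.
I_cm = ½mR² = 0.1859 kg·m², so I = I_cm + md² = 0.1859 + 0.3717 = 0.5576 kg·m².
L_eq = 0.5576/(1.60 × 0.4820) = 0.723 m.

0.723 m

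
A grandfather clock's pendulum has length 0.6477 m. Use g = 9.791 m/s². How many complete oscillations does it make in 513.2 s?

317

T = 2π√(L/g) = 2π√(0.6477/9.791) = 1.6160 s.
Number of complete oscillations = ⌊513.2/1.6160⌋ = ⌊317.57⌋ = 317.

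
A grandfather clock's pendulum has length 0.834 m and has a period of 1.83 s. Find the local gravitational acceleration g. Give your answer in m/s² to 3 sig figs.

From T = 2π√(L/g), g = 4π²L/T² = 4π² × 0.834/1.830² = 9.83 m/s².

9.83 m/s²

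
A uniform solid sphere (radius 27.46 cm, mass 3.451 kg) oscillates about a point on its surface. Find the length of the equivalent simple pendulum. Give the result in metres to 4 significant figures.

0.3844 m

The equivalent simple-pendulum length is L_eq = I/(md), where I is about the pivot and d = 0.27460 m.
I_cm = (2/5)mR² = 0.10409 kg·m², so I = I_cm + md² = 0.10409 + 0.26022 = 0.36431 kg·m².
L_eq = 0.36431/(3.451 × 0.27460) = 0.3844 m.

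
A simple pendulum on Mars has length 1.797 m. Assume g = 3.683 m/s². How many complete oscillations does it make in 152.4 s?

T = 2π√(L/g) = 2π√(1.797/3.683) = 4.3889 s.
Number of complete oscillations = ⌊152.4/4.3889⌋ = ⌊34.724⌋ = 34.

34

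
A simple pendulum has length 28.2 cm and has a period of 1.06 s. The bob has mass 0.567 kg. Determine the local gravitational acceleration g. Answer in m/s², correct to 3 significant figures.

9.91 m/s²

From T = 2π√(L/g), g = 4π²L/T² = 4π² × 0.282/1.060² = 9.91 m/s².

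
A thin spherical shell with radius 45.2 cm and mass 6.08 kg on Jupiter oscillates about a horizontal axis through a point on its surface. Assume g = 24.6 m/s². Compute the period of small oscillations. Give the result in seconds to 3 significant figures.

I_cm = (2/3)mr² = 0.8281 kg·m². The pivot is at distance d = 0.452 m from the centre of mass.
By the parallel-axis theorem, I = I_cm + md² = 0.8281 + 1.242 = 2.070 kg·m².
T = 2π√(I/(mgd)) = 2π√(2.070/(6.08 × 24.6 × 0.452)) = 1.10 s.

1.10 s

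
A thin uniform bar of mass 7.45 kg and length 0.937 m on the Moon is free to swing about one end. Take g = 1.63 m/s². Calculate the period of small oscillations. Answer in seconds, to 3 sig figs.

3.89 s

For a physical pendulum T = 2π√(I/(mgd)), with d = 0.4685 m from pivot to centre of mass.
I_cm = mL²/12 = 7.45 × 0.937²/12 = 0.5451 kg·m²; I = I_cm + md² = 0.5451 + 7.45 × 0.4685² = 2.180 kg·m².
T = 2π√(2.180/(7.45 × 1.63 × 0.4685)) = 3.89 s.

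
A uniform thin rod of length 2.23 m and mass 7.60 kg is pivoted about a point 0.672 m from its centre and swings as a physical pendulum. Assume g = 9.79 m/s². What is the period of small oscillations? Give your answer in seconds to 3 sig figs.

For a physical pendulum T = 2π√(I/(mgd)), with d = 0.6720 m from pivot to centre of mass.
I_cm = mL²/12 = 7.60 × 2.23²/12 = 3.150 kg·m²; I = I_cm + md² = 3.150 + 7.60 × 0.6720² = 6.582 kg·m².
T = 2π√(6.582/(7.60 × 9.79 × 0.6720)) = 2.28 s.

2.28 s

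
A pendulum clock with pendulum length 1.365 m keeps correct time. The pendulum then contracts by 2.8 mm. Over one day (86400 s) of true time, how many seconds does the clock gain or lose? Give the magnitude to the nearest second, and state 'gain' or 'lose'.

gain 89 s

T ∝ √L, so T'/T = √(1.36220/1.365) = 0.998974.
In 86400 s of true time the clock registers 86400/0.998974 = 86488.8 s, so it gains 89 s.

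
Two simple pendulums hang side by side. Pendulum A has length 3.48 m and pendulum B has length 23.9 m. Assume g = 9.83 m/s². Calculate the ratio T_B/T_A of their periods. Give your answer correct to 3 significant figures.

2.62

T ∝ √L, so T_B/T_A = √(L_B/L_A) = √(23.9/3.48) = 2.62.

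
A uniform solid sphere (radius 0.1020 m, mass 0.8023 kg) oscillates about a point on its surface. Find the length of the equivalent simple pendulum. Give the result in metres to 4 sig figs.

The equivalent simple-pendulum length is L_eq = I/(md), where I is about the pivot and d = 0.10200 m.
I_cm = (2/5)mR² = 0.0033389 kg·m², so I = I_cm + md² = 0.0033389 + 0.0083471 = 0.011686 kg·m².
L_eq = 0.011686/(0.8023 × 0.10200) = 0.1428 m.

0.1428 m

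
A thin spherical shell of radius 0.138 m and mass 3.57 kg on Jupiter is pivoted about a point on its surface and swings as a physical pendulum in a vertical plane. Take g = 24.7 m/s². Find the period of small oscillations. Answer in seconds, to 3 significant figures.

I_cm = (2/3)mr² = 0.04532 kg·m². The pivot is at distance d = 0.138 m from the centre of mass.
By the parallel-axis theorem, I = I_cm + md² = 0.04532 + 0.06799 = 0.1133 kg·m².
T = 2π√(I/(mgd)) = 2π√(0.1133/(3.57 × 24.7 × 0.138)) = 0.606 s.

0.606 s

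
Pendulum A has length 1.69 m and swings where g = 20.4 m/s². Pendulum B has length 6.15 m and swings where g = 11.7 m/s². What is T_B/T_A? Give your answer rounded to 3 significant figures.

T = 2π√(L/g), so T_B/T_A = √((L_B/g_B)/(L_A/g_A)) = √((6.15/11.7)/(1.69/20.4)) = 2.52.

2.52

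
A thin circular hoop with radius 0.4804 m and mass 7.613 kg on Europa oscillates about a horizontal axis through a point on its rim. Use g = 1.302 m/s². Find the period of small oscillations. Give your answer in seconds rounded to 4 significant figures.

5.397 s

I_cm = mr² = 1.7570 kg·m². The pivot is at distance d = 0.4804 m from the centre of mass.
By the parallel-axis theorem, I = I_cm + md² = 1.7570 + 1.7570 = 3.5139 kg·m².
T = 2π√(I/(mgd)) = 2π√(3.5139/(7.613 × 1.302 × 0.4804)) = 5.397 s.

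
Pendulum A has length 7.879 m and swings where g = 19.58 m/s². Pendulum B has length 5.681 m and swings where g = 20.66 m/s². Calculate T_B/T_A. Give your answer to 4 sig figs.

0.8266

T = 2π√(L/g), so T_B/T_A = √((L_B/g_B)/(L_A/g_A)) = √((5.681/20.66)/(7.879/19.58)) = 0.8266.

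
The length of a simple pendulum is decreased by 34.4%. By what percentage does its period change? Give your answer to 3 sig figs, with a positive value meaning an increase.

-19.0%

T ∝ √L, so T'/T = √(0.6560) = 0.8099.
Percentage change in T = (0.8099 − 1) × 100% = -19.0%.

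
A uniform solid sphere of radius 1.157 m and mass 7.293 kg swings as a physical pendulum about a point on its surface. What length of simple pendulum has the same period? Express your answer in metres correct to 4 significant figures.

The equivalent simple-pendulum length is L_eq = I/(md), where I is about the pivot and d = 1.1570 m.
I_cm = (2/5)mR² = 3.9051 kg·m², so I = I_cm + md² = 3.9051 + 9.7628 = 13.668 kg·m².
L_eq = 13.668/(7.293 × 1.1570) = 1.620 m.

1.620 m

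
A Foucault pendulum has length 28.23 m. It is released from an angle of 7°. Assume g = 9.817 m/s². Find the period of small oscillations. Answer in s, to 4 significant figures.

T = 2π√(L/g) = 2π√(28.23/9.817) = 2π × 1.6958 = 10.65 s.

10.65 s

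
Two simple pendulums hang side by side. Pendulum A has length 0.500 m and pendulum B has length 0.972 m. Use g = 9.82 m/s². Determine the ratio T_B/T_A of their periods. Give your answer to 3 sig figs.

T ∝ √L, so T_B/T_A = √(L_B/L_A) = √(0.972/0.500) = 1.39.

1.39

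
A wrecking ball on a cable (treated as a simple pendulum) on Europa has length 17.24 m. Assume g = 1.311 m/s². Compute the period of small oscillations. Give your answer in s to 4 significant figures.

T = 2π√(L/g) = 2π√(17.24/1.311) = 2π × 3.6263 = 22.78 s.

22.78 s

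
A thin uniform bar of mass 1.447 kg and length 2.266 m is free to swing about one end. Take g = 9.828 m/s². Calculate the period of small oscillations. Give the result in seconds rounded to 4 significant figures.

For a physical pendulum T = 2π√(I/(mgd)), with d = 1.1330 m from pivot to centre of mass.
I_cm = mL²/12 = 1.447 × 2.266²/12 = 0.61917 kg·m²; I = I_cm + md² = 0.61917 + 1.447 × 1.1330² = 2.4767 kg·m².
T = 2π√(2.4767/(1.447 × 9.828 × 1.1330)) = 2.463 s.

2.463 s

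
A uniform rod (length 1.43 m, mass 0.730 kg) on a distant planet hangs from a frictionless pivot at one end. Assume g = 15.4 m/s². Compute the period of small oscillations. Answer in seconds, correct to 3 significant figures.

For a physical pendulum T = 2π√(I/(mgd)), with d = 0.7150 m from pivot to centre of mass.
I_cm = mL²/12 = 0.730 × 1.43²/12 = 0.1244 kg·m²; I = I_cm + md² = 0.1244 + 0.730 × 0.7150² = 0.4976 kg·m².
T = 2π√(0.4976/(0.730 × 15.4 × 0.7150)) = 1.56 s.

1.56 s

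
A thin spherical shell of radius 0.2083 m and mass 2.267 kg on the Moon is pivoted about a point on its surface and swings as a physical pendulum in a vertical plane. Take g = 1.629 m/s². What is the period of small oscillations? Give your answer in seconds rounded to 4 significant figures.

2.901 s

I_cm = (2/3)mr² = 0.065575 kg·m². The pivot is at distance d = 0.2083 m from the centre of mass.
By the parallel-axis theorem, I = I_cm + md² = 0.065575 + 0.098363 = 0.16394 kg·m².
T = 2π√(I/(mgd)) = 2π√(0.16394/(2.267 × 1.629 × 0.2083)) = 2.901 s.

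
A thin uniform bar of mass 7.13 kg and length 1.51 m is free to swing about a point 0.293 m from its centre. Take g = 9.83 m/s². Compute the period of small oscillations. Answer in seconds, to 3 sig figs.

For a physical pendulum T = 2π√(I/(mgd)), with d = 0.2930 m from pivot to centre of mass.
I_cm = mL²/12 = 7.13 × 1.51²/12 = 1.355 kg·m²; I = I_cm + md² = 1.355 + 7.13 × 0.2930² = 1.967 kg·m².
T = 2π√(1.967/(7.13 × 9.83 × 0.2930)) = 1.94 s.

1.94 s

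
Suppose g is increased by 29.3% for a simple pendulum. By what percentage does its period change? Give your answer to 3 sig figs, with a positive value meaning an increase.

-12.1%

T ∝ 1/√g, so T'/T = 1/√(1.293) = 0.8794.
Percentage change in T = (0.8794 − 1) × 100% = -12.1%.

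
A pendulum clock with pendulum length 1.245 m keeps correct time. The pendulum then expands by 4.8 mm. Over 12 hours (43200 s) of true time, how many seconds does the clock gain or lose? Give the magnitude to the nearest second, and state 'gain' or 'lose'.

lose 83 s

T ∝ √L, so T'/T = √(1.24980/1.245) = 1.00193.
In 43200 s of true time the clock registers 43200/1.00193 = 43117.0 s, so it loses 83 s.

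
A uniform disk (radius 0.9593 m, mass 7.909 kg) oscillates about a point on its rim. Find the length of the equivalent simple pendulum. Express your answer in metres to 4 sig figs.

1.439 m

The equivalent simple-pendulum length is L_eq = I/(md), where I is about the pivot and d = 0.95930 m.
I_cm = ½mR² = 3.6392 kg·m², so I = I_cm + md² = 3.6392 + 7.2783 = 10.917 kg·m².
L_eq = 10.917/(7.909 × 0.95930) = 1.439 m.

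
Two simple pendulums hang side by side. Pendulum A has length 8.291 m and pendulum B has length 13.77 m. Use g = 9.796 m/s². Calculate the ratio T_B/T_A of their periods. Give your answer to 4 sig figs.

T ∝ √L, so T_B/T_A = √(L_B/L_A) = √(13.77/8.291) = 1.289.

1.289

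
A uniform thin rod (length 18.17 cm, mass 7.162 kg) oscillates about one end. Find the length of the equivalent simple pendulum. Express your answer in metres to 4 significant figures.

The equivalent simple-pendulum length is L_eq = I/(md), where I is about the pivot and d = 0.090850 m.
I_cm = (1/12)mL² = 0.019704 kg·m², so I = I_cm + md² = 0.019704 + 0.059113 = 0.078818 kg·m².
L_eq = 0.078818/(7.162 × 0.090850) = 0.1211 m.

0.1211 m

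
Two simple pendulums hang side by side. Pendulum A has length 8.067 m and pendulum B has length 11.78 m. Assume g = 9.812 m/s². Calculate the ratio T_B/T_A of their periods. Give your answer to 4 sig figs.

1.208

T ∝ √L, so T_B/T_A = √(L_B/L_A) = √(11.78/8.067) = 1.208.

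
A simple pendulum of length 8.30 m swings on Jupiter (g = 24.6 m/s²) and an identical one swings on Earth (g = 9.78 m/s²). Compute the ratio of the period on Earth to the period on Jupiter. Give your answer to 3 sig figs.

1.59

T ∝ 1/√g, so T₂/T₁ = √(g₁/g₂) = √(24.6/9.78) = 1.59.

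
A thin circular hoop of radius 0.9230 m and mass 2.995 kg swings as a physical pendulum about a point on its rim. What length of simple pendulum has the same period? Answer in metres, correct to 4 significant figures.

The equivalent simple-pendulum length is L_eq = I/(md), where I is about the pivot and d = 0.92300 m.
I_cm = mR² = 2.5515 kg·m², so I = I_cm + md² = 2.5515 + 2.5515 = 5.1031 kg·m².
L_eq = 5.1031/(2.995 × 0.92300) = 1.846 m.

1.846 m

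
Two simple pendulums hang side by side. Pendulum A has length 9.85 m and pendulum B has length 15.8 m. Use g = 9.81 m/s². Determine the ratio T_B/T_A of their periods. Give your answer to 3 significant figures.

1.27

T ∝ √L, so T_B/T_A = √(L_B/L_A) = √(15.8/9.85) = 1.27.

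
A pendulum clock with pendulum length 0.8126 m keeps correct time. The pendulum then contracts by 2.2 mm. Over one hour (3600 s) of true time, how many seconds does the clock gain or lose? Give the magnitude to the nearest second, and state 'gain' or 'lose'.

T ∝ √L, so T'/T = √(0.81040/0.8126) = 0.998645.
In 3600 s of true time the clock registers 3600/0.998645 = 3604.9 s, so it gains 5 s.

gain 5 s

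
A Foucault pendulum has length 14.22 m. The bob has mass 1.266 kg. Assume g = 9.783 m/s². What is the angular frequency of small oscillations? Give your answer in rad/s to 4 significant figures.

0.8294 rad/s

ω = √(g/L) = √(9.783/14.22) = 0.8294 rad/s.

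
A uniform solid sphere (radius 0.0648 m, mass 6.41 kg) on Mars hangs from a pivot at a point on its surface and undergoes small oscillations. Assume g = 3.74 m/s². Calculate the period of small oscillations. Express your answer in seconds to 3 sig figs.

0.979 s

I_cm = (2/5)mr² = 0.01077 kg·m². The pivot is at distance d = 0.0648 m from the centre of mass.
By the parallel-axis theorem, I = I_cm + md² = 0.01077 + 0.02692 = 0.03768 kg·m².
T = 2π√(I/(mgd)) = 2π√(0.03768/(6.41 × 3.74 × 0.0648)) = 0.979 s.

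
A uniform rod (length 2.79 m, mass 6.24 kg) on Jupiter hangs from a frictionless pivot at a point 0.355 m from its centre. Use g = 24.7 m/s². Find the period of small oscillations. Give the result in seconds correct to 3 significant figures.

For a physical pendulum T = 2π√(I/(mgd)), with d = 0.3550 m from pivot to centre of mass.
I_cm = mL²/12 = 6.24 × 2.79²/12 = 4.048 kg·m²; I = I_cm + md² = 4.048 + 6.24 × 0.3550² = 4.834 kg·m².
T = 2π√(4.834/(6.24 × 24.7 × 0.3550)) = 1.87 s.

1.87 s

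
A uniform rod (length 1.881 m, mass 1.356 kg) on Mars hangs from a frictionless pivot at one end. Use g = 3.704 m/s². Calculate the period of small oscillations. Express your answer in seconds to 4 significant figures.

3.656 s

For a physical pendulum T = 2π√(I/(mgd)), with d = 0.94050 m from pivot to centre of mass.
I_cm = mL²/12 = 1.356 × 1.881²/12 = 0.39981 kg·m²; I = I_cm + md² = 0.39981 + 1.356 × 0.94050² = 1.5992 kg·m².
T = 2π√(1.5992/(1.356 × 3.704 × 0.94050)) = 3.656 s.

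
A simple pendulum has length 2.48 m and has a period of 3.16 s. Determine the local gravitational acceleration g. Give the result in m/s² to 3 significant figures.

9.80 m/s²

From T = 2π√(L/g), g = 4π²L/T² = 4π² × 2.48/3.160² = 9.80 m/s².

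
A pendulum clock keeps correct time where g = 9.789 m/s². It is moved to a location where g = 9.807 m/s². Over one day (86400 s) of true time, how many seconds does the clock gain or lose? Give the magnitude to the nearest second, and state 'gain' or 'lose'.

The clock's period scales as T ∝ 1/√g, so T'/T = √(9.789/9.807) = 0.999082.
In 86400 s of true time the clock registers 86400/0.999082 = 86479.4 s, so it gains 79 s.

gain 79 s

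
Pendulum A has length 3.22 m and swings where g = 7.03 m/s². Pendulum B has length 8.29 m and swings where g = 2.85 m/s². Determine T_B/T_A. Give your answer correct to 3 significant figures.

T = 2π√(L/g), so T_B/T_A = √((L_B/g_B)/(L_A/g_A)) = √((8.29/2.85)/(3.22/7.03)) = 2.52.

2.52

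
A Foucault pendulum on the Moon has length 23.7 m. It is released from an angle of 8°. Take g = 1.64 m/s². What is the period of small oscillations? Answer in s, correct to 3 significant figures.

T = 2π√(L/g) = 2π√(23.7/1.64) = 2π × 3.801 = 23.9 s.

23.9 s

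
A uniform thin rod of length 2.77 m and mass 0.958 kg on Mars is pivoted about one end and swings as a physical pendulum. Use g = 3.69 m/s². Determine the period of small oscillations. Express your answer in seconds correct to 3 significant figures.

For a physical pendulum T = 2π√(I/(mgd)), with d = 1.385 m from pivot to centre of mass.
I_cm = mL²/12 = 0.958 × 2.77²/12 = 0.6126 kg·m²; I = I_cm + md² = 0.6126 + 0.958 × 1.385² = 2.450 kg·m².
T = 2π√(2.450/(0.958 × 3.69 × 1.385)) = 4.44 s.

4.44 s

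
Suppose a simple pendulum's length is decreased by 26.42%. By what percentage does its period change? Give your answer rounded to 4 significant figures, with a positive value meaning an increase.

-14.22%

T ∝ √L, so T'/T = √(0.73580) = 0.85779.
Percentage change in T = (0.85779 − 1) × 100% = -14.22%.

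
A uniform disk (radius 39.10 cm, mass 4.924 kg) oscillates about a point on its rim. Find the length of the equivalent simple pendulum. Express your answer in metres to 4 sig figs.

The equivalent simple-pendulum length is L_eq = I/(md), where I is about the pivot and d = 0.39100 m.
I_cm = ½mR² = 0.37639 kg·m², so I = I_cm + md² = 0.37639 + 0.75279 = 1.1292 kg·m².
L_eq = 1.1292/(4.924 × 0.39100) = 0.5865 m.

0.5865 m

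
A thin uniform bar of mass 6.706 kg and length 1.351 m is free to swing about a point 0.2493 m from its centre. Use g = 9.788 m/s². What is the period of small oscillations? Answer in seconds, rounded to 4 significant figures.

1.862 s

For a physical pendulum T = 2π√(I/(mgd)), with d = 0.24930 m from pivot to centre of mass.
I_cm = mL²/12 = 6.706 × 1.351²/12 = 1.0200 kg·m²; I = I_cm + md² = 1.0200 + 6.706 × 0.24930² = 1.4368 kg·m².
T = 2π√(1.4368/(6.706 × 9.788 × 0.24930)) = 1.862 s.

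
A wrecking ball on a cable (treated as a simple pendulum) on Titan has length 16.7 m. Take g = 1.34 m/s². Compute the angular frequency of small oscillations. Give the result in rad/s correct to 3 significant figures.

ω = √(g/L) = √(1.34/16.7) = 0.283 rad/s.

0.283 rad/s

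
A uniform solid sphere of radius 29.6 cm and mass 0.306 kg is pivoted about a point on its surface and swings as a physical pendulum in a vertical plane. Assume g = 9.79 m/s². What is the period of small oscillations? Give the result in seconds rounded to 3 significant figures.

I_cm = (2/5)mr² = 0.01072 kg·m². The pivot is at distance d = 0.296 m from the centre of mass.
By the parallel-axis theorem, I = I_cm + md² = 0.01072 + 0.02681 = 0.03753 kg·m².
T = 2π√(I/(mgd)) = 2π√(0.03753/(0.306 × 9.79 × 0.296)) = 1.29 s.

1.29 s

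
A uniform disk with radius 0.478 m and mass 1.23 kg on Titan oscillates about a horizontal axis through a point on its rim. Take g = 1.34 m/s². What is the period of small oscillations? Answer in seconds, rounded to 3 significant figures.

4.60 s

I_cm = ½mr² = 0.1405 kg·m². The pivot is at distance d = 0.478 m from the centre of mass.
By the parallel-axis theorem, I = I_cm + md² = 0.1405 + 0.2810 = 0.4216 kg·m².
T = 2π√(I/(mgd)) = 2π√(0.4216/(1.23 × 1.34 × 0.478)) = 4.60 s.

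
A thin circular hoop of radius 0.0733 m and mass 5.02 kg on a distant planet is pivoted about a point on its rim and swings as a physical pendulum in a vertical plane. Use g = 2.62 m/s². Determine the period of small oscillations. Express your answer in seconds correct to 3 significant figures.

1.49 s

I_cm = mr² = 0.02697 kg·m². The pivot is at distance d = 0.0733 m from the centre of mass.
By the parallel-axis theorem, I = I_cm + md² = 0.02697 + 0.02697 = 0.05394 kg·m².
T = 2π√(I/(mgd)) = 2π√(0.05394/(5.02 × 2.62 × 0.0733)) = 1.49 s.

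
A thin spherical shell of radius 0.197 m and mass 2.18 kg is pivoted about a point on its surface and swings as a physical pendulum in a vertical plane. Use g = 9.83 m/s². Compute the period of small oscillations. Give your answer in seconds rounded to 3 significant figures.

I_cm = (2/3)mr² = 0.05640 kg·m². The pivot is at distance d = 0.197 m from the centre of mass.
By the parallel-axis theorem, I = I_cm + md² = 0.05640 + 0.08460 = 0.1410 kg·m².
T = 2π√(I/(mgd)) = 2π√(0.1410/(2.18 × 9.83 × 0.197)) = 1.15 s.

1.15 s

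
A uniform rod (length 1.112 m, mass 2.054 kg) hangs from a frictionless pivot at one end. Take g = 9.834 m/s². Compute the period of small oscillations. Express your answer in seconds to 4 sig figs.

1.725 s

For a physical pendulum T = 2π√(I/(mgd)), with d = 0.55600 m from pivot to centre of mass.
I_cm = mL²/12 = 2.054 × 1.112²/12 = 0.21166 kg·m²; I = I_cm + md² = 0.21166 + 2.054 × 0.55600² = 0.84662 kg·m².
T = 2π√(0.84662/(2.054 × 9.834 × 0.55600)) = 1.725 s.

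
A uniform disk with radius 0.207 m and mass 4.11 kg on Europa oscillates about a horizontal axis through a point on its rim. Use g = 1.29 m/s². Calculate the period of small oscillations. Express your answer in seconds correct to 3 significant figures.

3.08 s

I_cm = ½mr² = 0.08805 kg·m². The pivot is at distance d = 0.207 m from the centre of mass.
By the parallel-axis theorem, I = I_cm + md² = 0.08805 + 0.1761 = 0.2642 kg·m².
T = 2π√(I/(mgd)) = 2π√(0.2642/(4.11 × 1.29 × 0.207)) = 3.08 s.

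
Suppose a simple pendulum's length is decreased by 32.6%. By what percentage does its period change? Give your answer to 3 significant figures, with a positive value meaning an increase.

T ∝ √L, so T'/T = √(0.6740) = 0.8210.
Percentage change in T = (0.8210 − 1) × 100% = -17.9%.

-17.9%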